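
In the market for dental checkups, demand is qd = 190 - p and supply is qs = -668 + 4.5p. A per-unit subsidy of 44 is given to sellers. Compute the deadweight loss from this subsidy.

Pre-subsidy: 190 - p = -668 + 4.5p gives p* = 156, q* = 34.
With the subsidy, sellers receive ps = pb + 44 for each unit, where pb is the price buyers pay.
Supply in terms of pb becomes qs = -668 + 4.5(pb + 44) = -470 + 4.5pb. Setting this equal to demand: 190 - pb = -470 + 4.5pb, so pb = 120.
Sellers receive ps = 120 + 44 = 164; q' = 190 − 1·120 = 70.
The subsidy expands output by 70 − 34 = 36 past the efficient level; on those units the gap between marginal cost and willingness to pay runs from 0 up to 44.
DWL = ½ × 44 × 36 = 792.

Deadweight loss = 792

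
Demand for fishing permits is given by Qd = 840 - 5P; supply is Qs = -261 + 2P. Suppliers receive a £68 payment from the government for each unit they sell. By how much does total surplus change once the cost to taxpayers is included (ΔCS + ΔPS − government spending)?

Net change in total surplus = -23120/7

Pre-subsidy: 840 - 5P = -261 + 2P gives P* = 1101/7, Q* = 375/7.
With the subsidy, sellers receive Ps = Pb + 68 for each unit, where Pb is the price buyers pay.
Supply in terms of Pb becomes Qs = -261 + 2(Pb + 68) = -125 + 2Pb. Setting this equal to demand: 840 - 5Pb = -125 + 2Pb, so Pb = 965/7.
Sellers receive Ps = 965/7 + 68 = 1441/7; Q' = 840 − 5·(965/7) = 1055/7.
ΔCS = ½(375/7 + 1055/7)(1101/7 − 965/7) = 97240/49; ΔPS = ½(375/7 + 1055/7)(1441/7 − 1101/7) = 243100/49.
Government spending = 68 × 1055/7 = 71740/7.
Net change = 97240/49 + 243100/49 − 71740/7 = -23120/7. The loss equals the DWL triangle ½·68·680/7.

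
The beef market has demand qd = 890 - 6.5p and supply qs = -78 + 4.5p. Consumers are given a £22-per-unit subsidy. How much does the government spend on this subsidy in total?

Government cost = £8283

Pre-subsidy: 890 - 6.5p = -78 + 4.5p gives p* = 88, q* = 318.
With the rebate, buyers effectively pay pb = ps − 22, where ps is the price sellers receive.
Demand in terms of ps becomes qd = 890 − 6.5(ps − 22) = 1033 - 6.5ps. Setting this equal to supply: 1033 - 6.5ps = -78 + 4.5ps, so ps = 101.
Buyers pay pb = 101 − 22 = 79; q' = -78 + 4.5·101 = 376.5.
Government outlay = subsidy × quantity = 22 × 376.5 = 8283.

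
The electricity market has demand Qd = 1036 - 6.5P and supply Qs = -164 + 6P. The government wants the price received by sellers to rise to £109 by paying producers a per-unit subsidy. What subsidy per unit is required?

Required subsidy s = £25 per unit

At a seller price of 109, quantity supplied is -164 + 6·109 = 490.
Buyers absorb 490 only when they pay Pb with 1036 − 6.5·Pb = 490, i.e. Pb = 84.
s = Ps − Pb = 109 − 84 = 25.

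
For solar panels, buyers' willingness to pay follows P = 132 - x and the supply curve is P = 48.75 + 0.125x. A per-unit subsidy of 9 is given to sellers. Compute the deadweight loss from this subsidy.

Deadweight loss = 36

Pre-subsidy: 132 - x = 48.75 + 0.125x gives x* = 74 and P* = 58.
With the subsidy, sellers receive Ps = Pb + 9 for each unit, where Pb is the price buyers pay.
On the curves, Pb = 132 - x and Ps = 48.75 + 0.125x; the wedge Ps − Pb = 9 gives 48.75 + 0.125x − (132 - x) = 9, so x' = 82.
Then Pb = 132 − 1·82 = 50 and Ps = 48.75 + 0.125·82 = 59.
The subsidy expands output by 82 − 74 = 8 past the efficient level; on those units the gap between marginal cost and willingness to pay runs from 0 up to 9.
DWL = ½ × 9 × 8 = 36.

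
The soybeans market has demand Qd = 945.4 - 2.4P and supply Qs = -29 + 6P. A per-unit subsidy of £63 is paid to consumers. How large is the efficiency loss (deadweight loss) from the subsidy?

Deadweight loss = £3402

Pre-subsidy: 945.4 - 2.4P = -29 + 6P gives P* = 116, Q* = 667.
With the rebate, buyers effectively pay Pb = Ps − 63, where Ps is the price sellers receive.
Demand in terms of Ps becomes Qd = 945.4 − 2.4(Ps − 63) = 1096.6 - 2.4Ps. Setting this equal to supply: 1096.6 - 2.4Ps = -29 + 6Ps, so Ps = 134.
Buyers pay Pb = 134 − 63 = 71; Q' = -29 + 6·134 = 775.
The subsidy expands output by 775 − 667 = 108 past the efficient level; on those units the gap between marginal cost and willingness to pay runs from 0 up to 63.
DWL = ½ × 63 × 108 = 3402.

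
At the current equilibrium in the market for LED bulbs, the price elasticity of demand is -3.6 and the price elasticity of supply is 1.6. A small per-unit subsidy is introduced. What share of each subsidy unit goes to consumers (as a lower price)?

Consumer share = 4/13

For a small subsidy around the equilibrium, the benefit split depends on the relative slopes, which at a point are proportional to the elasticities.
Buyer share = εs/(εs + |εd|) = 1.6/(1.6 + 3.6) = 4/13; seller share = |εd|/(εs + |εd|) = 9/13.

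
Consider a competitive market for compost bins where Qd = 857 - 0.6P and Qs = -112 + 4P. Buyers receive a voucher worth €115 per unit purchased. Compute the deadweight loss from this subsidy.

Deadweight loss = €3450

Pre-subsidy: 857 - 0.6P = -112 + 4P gives P* = 4845/23, Q* = 16804/23.
With the rebate, buyers effectively pay Pb = Ps − 115, where Ps is the price sellers receive.
Demand in terms of Ps becomes Qd = 857 − 0.6(Ps − 115) = 926 - 0.6Ps. Setting this equal to supply: 926 - 0.6Ps = -112 + 4Ps, so Ps = 5190/23.
Buyers pay Pb = 5190/23 − 115 = 2545/23; Q' = -112 + 4·(5190/23) = 18184/23.
The subsidy expands output by 18184/23 − 16804/23 = 60 past the efficient level; on those units the gap between marginal cost and willingness to pay runs from 0 up to 115.
DWL = ½ × 115 × 60 = 3450.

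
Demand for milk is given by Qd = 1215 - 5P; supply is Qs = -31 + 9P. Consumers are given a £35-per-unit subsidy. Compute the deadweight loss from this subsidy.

Pre-subsidy: 1215 - 5P = -31 + 9P gives P* = 89, Q* = 770.
With the rebate, buyers effectively pay Pb = Ps − 35, where Ps is the price sellers receive.
Demand in terms of Ps becomes Qd = 1215 − 5(Ps − 35) = 1390 - 5Ps. Setting this equal to supply: 1390 - 5Ps = -31 + 9Ps, so Ps = 101.5.
Buyers pay Pb = 101.5 − 35 = 66.5; Q' = -31 + 9·101.5 = 882.5.
The subsidy expands output by 882.5 − 770 = 112.5 past the efficient level; on those units the gap between marginal cost and willingness to pay runs from 0 up to 35.
DWL = ½ × 35 × 112.5 = 1968.75.

Deadweight loss = £1968.75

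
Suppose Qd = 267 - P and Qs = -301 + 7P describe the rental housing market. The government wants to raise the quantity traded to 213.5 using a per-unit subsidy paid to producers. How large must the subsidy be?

At Q = 213.5, invert demand for the buyer price: Pb = (267 − 213.5)/1 = 53.5; invert supply for the seller price: Ps = (213.5 − (-301))/7 = 73.5.
The subsidy must fill the gap: s = Ps − Pb = 73.5 − 53.5 = 20.

Required subsidy s = 20 per unit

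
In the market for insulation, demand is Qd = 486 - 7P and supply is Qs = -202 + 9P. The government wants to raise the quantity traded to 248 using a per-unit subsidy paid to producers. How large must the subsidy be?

At Q = 248, invert demand for the buyer price: Pb = (486 − 248)/7 = 34; invert supply for the seller price: Ps = (248 − (-202))/9 = 50.
The subsidy must fill the gap: s = Ps − Pb = 50 − 34 = 16.

Required subsidy s = 16 per unit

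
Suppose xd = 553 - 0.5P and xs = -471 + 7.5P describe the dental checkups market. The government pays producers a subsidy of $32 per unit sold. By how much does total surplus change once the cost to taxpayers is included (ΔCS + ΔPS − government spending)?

Pre-subsidy: 553 - 0.5P = -471 + 7.5P gives P* = 128, x* = 489.
With the subsidy, sellers receive Ps = Pb + 32 for each unit, where Pb is the price buyers pay.
Supply in terms of Pb becomes xs = -471 + 7.5(Pb + 32) = -231 + 7.5Pb. Setting this equal to demand: 553 - 0.5Pb = -231 + 7.5Pb, so Pb = 98.
Sellers receive Ps = 98 + 32 = 130; x' = 553 − 0.5·98 = 504.
ΔCS = ½(489 + 504)(128 − 98) = 14895; ΔPS = ½(489 + 504)(130 − 128) = 993.
Government spending = 32 × 504 = 16128.
Net change = 14895 + 993 − 16128 = -240. The loss equals the DWL triangle ½·32·15.

Net change in total surplus = -$240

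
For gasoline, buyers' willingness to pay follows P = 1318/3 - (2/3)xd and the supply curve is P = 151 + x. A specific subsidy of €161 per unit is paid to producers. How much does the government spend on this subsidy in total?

Pre-subsidy: 1318/3 - (2/3)x = 151 + x gives x* = 173 and P* = 324.
With the subsidy, sellers receive Ps = Pb + 161 for each unit, where Pb is the price buyers pay.
On the curves, Pb = 1318/3 - (2/3)x and Ps = 151 + x; the wedge Ps − Pb = 161 gives 151 + x − (1318/3 - (2/3)x) = 161, so x' = 269.6.
Then Pb = 1318/3 − (2/3)·269.6 = 259.6 and Ps = 151 + 1·269.6 = 420.6.
Government outlay = subsidy × quantity = 161 × 269.6 = 43405.6.

Government cost = €43405.6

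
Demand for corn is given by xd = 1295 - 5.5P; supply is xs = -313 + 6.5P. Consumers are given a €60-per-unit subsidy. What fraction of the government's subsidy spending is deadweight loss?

DWL / government spending = 715/5894

Pre-subsidy: 1295 - 5.5P = -313 + 6.5P gives P* = 134, x* = 558.
With the rebate, buyers effectively pay Pb = Ps − 60, where Ps is the price sellers receive.
Demand in terms of Ps becomes xd = 1295 − 5.5(Ps − 60) = 1625 - 5.5Ps. Setting this equal to supply: 1625 - 5.5Ps = -313 + 6.5Ps, so Ps = 161.5.
Buyers pay Pb = 161.5 − 60 = 101.5; x' = -313 + 6.5·161.5 = 736.75.
ΔCS = ½(558 + 736.75)(134 − 101.5) = 21039.6875; ΔPS = ½(558 + 736.75)(161.5 − 134) = 17802.8125.
Government spending = 60 × 736.75 = 44205.
DWL = ½ × 60 × (736.75 − 558) = 5362.5; fraction = 5362.5 / 44205 = 715/5894.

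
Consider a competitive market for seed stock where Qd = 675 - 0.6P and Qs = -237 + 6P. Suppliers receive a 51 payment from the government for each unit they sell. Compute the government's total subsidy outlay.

Pre-subsidy: 675 - 0.6P = -237 + 6P gives P* = 1520/11, Q* = 6513/11.
With the subsidy, sellers receive Ps = Pb + 51 for each unit, where Pb is the price buyers pay.
Supply in terms of Pb becomes Qs = -237 + 6(Pb + 51) = 69 + 6Pb. Setting this equal to demand: 675 - 0.6Pb = 69 + 6Pb, so Pb = 1010/11.
Sellers receive Ps = 1010/11 + 51 = 1571/11; Q' = 675 − 0.6·(1010/11) = 6819/11.
Government outlay = subsidy × quantity = 51 × 6819/11 = 347769/11.

Government cost = 347769/11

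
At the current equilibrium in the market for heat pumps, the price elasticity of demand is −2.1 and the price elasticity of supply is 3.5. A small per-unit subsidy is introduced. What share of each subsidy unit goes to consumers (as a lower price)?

For a small subsidy around the equilibrium, the benefit split depends on the relative slopes, which at a point are proportional to the elasticities.
Buyer share = εs/(εs + |εd|) = 3.5/(3.5 + 2.1) = 0.625; seller share = |εd|/(εs + |εd|) = 0.375.

Consumer share = 0.625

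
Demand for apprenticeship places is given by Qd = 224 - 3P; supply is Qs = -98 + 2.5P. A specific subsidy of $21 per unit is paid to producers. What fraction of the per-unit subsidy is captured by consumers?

Pre-subsidy: 224 - 3P = -98 + 2.5P gives P* = 644/11, Q* = 532/11.
With the subsidy, sellers receive Ps = Pb + 21 for each unit, where Pb is the price buyers pay.
Supply in terms of Pb becomes Qs = -98 + 2.5(Pb + 21) = -45.5 + 2.5Pb. Setting this equal to demand: 224 - 3Pb = -45.5 + 2.5Pb, so Pb = 49.
Sellers receive Ps = 49 + 21 = 70; Q' = 224 − 3·49 = 77.
Buyers' price falls by P* − Pb = 644/11 − 49 = 105/11; sellers' price rises by Ps − P* = 70 − 644/11 = 126/11.
So consumers capture (105/11)/21 = 5/11 of each unit of subsidy.

Consumer share = 5/11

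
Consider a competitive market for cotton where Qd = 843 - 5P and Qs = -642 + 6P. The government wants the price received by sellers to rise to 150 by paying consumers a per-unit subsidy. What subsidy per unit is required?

Required subsidy s = 33 per unit

At a seller price of 150, quantity supplied is -642 + 6·150 = 258.
Buyers absorb 258 only when they pay Pb with 843 − 5·Pb = 258, i.e. Pb = 117.
s = Ps − Pb = 150 − 117 = 33.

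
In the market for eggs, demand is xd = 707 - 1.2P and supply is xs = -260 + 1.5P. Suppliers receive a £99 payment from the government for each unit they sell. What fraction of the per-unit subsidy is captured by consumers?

Pre-subsidy: 707 - 1.2P = -260 + 1.5P gives P* = 9670/27, x* = 2495/9.
With the subsidy, sellers receive Ps = Pb + 99 for each unit, where Pb is the price buyers pay.
Supply in terms of Pb becomes xs = -260 + 1.5(Pb + 99) = -111.5 + 1.5Pb. Setting this equal to demand: 707 - 1.2Pb = -111.5 + 1.5Pb, so Pb = 8185/27.
Sellers receive Ps = 8185/27 + 99 = 10858/27; x' = 707 − 1.2·(8185/27) = 3089/9.
Buyers' price falls by P* − Pb = 9670/27 − 8185/27 = 55; sellers' price rises by Ps − P* = 10858/27 − 9670/27 = 44.
So consumers capture 55/99 = 5/9 of each unit of subsidy.

Consumer share = 5/9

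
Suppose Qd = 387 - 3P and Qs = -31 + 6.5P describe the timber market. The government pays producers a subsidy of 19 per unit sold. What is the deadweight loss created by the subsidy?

Deadweight loss = 370.5

Pre-subsidy: 387 - 3P = -31 + 6.5P gives P* = 44, Q* = 255.
With the subsidy, sellers receive Ps = Pb + 19 for each unit, where Pb is the price buyers pay.
Supply in terms of Pb becomes Qs = -31 + 6.5(Pb + 19) = 92.5 + 6.5Pb. Setting this equal to demand: 387 - 3Pb = 92.5 + 6.5Pb, so Pb = 31.
Sellers receive Ps = 31 + 19 = 50; Q' = 387 − 3·31 = 294.
The subsidy expands output by 294 − 255 = 39 past the efficient level; on those units the gap between marginal cost and willingness to pay runs from 0 up to 19.
DWL = ½ × 19 × 39 = 370.5.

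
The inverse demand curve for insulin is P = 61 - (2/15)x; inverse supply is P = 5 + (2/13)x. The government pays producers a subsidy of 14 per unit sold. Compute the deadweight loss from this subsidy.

Pre-subsidy: 61 - (2/15)x = 5 + (2/13)x gives x* = 195 and P* = 35.
With the subsidy, sellers receive Ps = Pb + 14 for each unit, where Pb is the price buyers pay.
On the curves, Pb = 61 - (2/15)x and Ps = 5 + (2/13)x; the wedge Ps − Pb = 14 gives 5 + (2/13)x − (61 - (2/15)x) = 14, so x' = 243.75.
Then Pb = 61 − (2/15)·243.75 = 28.5 and Ps = 5 + (2/13)·243.75 = 42.5.
The subsidy expands output by 243.75 − 195 = 48.75 past the efficient level; on those units the gap between marginal cost and willingness to pay runs from 0 up to 14.
DWL = ½ × 14 × 48.75 = 341.25.

Deadweight loss = 341.25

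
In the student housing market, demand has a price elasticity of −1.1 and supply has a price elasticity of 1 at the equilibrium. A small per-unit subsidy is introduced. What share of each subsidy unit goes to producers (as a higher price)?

For a small subsidy around the equilibrium, the benefit split depends on the relative slopes, which at a point are proportional to the elasticities.
Buyer share = εs/(εs + |εd|) = 1/(1 + 1.1) = 10/21; seller share = |εd|/(εs + |εd|) = 11/21.
So producers capture 11/21 of the subsidy.

Producer share = 11/21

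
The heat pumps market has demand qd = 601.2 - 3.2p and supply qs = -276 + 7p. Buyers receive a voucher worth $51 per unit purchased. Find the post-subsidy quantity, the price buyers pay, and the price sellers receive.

q' = 438; buyers pay $51; sellers receive $102

Pre-subsidy: 601.2 - 3.2p = -276 + 7p gives p* = 86, q* = 326.
With the rebate, buyers effectively pay pb = ps − 51, where ps is the price sellers receive.
Demand in terms of ps becomes qd = 601.2 − 3.2(ps − 51) = 764.4 - 3.2ps. Setting this equal to supply: 764.4 - 3.2ps = -276 + 7ps, so ps = 102.
Buyers pay pb = 102 − 51 = 51; q' = -276 + 7·102 = 438.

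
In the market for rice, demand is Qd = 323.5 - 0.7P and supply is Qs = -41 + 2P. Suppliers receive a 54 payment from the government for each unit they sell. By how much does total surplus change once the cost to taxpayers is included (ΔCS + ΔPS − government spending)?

Net change in total surplus = -756

Pre-subsidy: 323.5 - 0.7P = -41 + 2P gives P* = 135, Q* = 229.
With the subsidy, sellers receive Ps = Pb + 54 for each unit, where Pb is the price buyers pay.
Supply in terms of Pb becomes Qs = -41 + 2(Pb + 54) = 67 + 2Pb. Setting this equal to demand: 323.5 - 0.7Pb = 67 + 2Pb, so Pb = 95.
Sellers receive Ps = 95 + 54 = 149; Q' = 323.5 − 0.7·95 = 257.
ΔCS = ½(229 + 257)(135 − 95) = 9720; ΔPS = ½(229 + 257)(149 − 135) = 3402.
Government spending = 54 × 257 = 13878.
Net change = 9720 + 3402 − 13878 = -756. The loss equals the DWL triangle ½·54·28.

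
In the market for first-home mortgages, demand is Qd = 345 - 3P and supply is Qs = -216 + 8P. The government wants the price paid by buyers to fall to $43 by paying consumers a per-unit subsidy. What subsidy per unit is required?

At a buyer price of 43, quantity demanded is 345 − 3·43 = 216.
Sellers supply 216 only when they receive Ps with -216 + 8·Ps = 216, i.e. Ps = 54.
s = Ps − Pb = 54 − 43 = 11.

Required subsidy s = $11 per unit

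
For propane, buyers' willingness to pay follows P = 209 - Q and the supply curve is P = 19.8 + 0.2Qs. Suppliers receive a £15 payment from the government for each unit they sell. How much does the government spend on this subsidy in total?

Pre-subsidy: 209 - Q = 19.8 + 0.2Q gives Q* = 473/3 and P* = 154/3.
With the subsidy, sellers receive Ps = Pb + 15 for each unit, where Pb is the price buyers pay.
On the curves, Pb = 209 - Q and Ps = 19.8 + 0.2Q; the wedge Ps − Pb = 15 gives 19.8 + 0.2Q − (209 - Q) = 15, so Q' = 1021/6.
Then Pb = 209 − 1·(1021/6) = 233/6 and Ps = 19.8 + 0.2·(1021/6) = 323/6.
Government outlay = subsidy × quantity = 15 × 1021/6 = 2552.5.

Government cost = £2552.5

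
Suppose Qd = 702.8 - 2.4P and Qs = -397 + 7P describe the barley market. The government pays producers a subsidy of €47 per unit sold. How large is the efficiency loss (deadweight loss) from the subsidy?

Deadweight loss = €1974

Pre-subsidy: 702.8 - 2.4P = -397 + 7P gives P* = 117, Q* = 422.
With the subsidy, sellers receive Ps = Pb + 47 for each unit, where Pb is the price buyers pay.
Supply in terms of Pb becomes Qs = -397 + 7(Pb + 47) = -68 + 7Pb. Setting this equal to demand: 702.8 - 2.4Pb = -68 + 7Pb, so Pb = 82.
Sellers receive Ps = 82 + 47 = 129; Q' = 702.8 − 2.4·82 = 506.
The subsidy expands output by 506 − 422 = 84 past the efficient level; on those units the gap between marginal cost and willingness to pay runs from 0 up to 47.
DWL = ½ × 47 × 84 = 1974.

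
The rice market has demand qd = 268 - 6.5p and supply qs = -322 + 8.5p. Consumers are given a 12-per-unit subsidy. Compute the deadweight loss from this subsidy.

Pre-subsidy: 268 - 6.5p = -322 + 8.5p gives p* = 118/3, q* = 37/3.
With the rebate, buyers effectively pay pb = ps − 12, where ps is the price sellers receive.
Demand in terms of ps becomes qd = 268 − 6.5(ps − 12) = 346 - 6.5ps. Setting this equal to supply: 346 - 6.5ps = -322 + 8.5ps, so ps = 668/15.
Buyers pay pb = 668/15 − 12 = 488/15; q' = -322 + 8.5·(668/15) = 848/15.
The subsidy expands output by 848/15 − 37/3 = 44.2 past the efficient level; on those units the gap between marginal cost and willingness to pay runs from 0 up to 12.
DWL = ½ × 12 × 44.2 = 265.2.

Deadweight loss = 265.2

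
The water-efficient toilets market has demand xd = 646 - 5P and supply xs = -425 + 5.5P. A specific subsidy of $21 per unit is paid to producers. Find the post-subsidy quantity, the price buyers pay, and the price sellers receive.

Pre-subsidy: 646 - 5P = -425 + 5.5P gives P* = 102, x* = 136.
With the subsidy, sellers receive Ps = Pb + 21 for each unit, where Pb is the price buyers pay.
Supply in terms of Pb becomes xs = -425 + 5.5(Pb + 21) = -309.5 + 5.5Pb. Setting this equal to demand: 646 - 5Pb = -309.5 + 5.5Pb, so Pb = 91.
Sellers receive Ps = 91 + 21 = 112; x' = 646 − 5·91 = 191.

x' = 191; buyers pay $91; sellers receive $112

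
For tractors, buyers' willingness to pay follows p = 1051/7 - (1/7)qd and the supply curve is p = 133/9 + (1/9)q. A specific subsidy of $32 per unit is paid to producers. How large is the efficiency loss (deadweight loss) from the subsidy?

Pre-subsidy: 1051/7 - (1/7)q = 133/9 + (1/9)q gives q* = 533 and p* = 74.
With the subsidy, sellers receive ps = pb + 32 for each unit, where pb is the price buyers pay.
On the curves, pb = 1051/7 - (1/7)q and ps = 133/9 + (1/9)q; the wedge ps − pb = 32 gives 133/9 + (1/9)q − (1051/7 - (1/7)q) = 32, so q' = 659.
Then pb = 1051/7 − (1/7)·659 = 56 and ps = 133/9 + (1/9)·659 = 88.
The subsidy expands output by 659 − 533 = 126 past the efficient level; on those units the gap between marginal cost and willingness to pay runs from 0 up to 32.
DWL = ½ × 32 × 126 = 2016.

Deadweight loss = $2016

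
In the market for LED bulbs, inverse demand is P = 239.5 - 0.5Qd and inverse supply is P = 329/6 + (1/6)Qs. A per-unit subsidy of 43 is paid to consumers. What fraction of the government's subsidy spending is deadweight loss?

Pre-subsidy: 239.5 - 0.5Q = 329/6 + (1/6)Q gives Q* = 277 and P* = 101.
With the rebate, buyers effectively pay Pb = Ps − 43, where Ps is the price sellers receive.
On the curves, Pb = 239.5 - 0.5Q and Ps = 329/6 + (1/6)Q; the wedge Ps − Pb = 43 gives 329/6 + (1/6)Q − (239.5 - 0.5Q) = 43, so Q' = 341.5.
Then Pb = 239.5 − 0.5·341.5 = 68.75 and Ps = 329/6 + (1/6)·341.5 = 111.75.
ΔCS = ½(277 + 341.5)(101 − 68.75) = 9973.3125; ΔPS = ½(277 + 341.5)(111.75 − 101) = 3324.4375.
Government spending = 43 × 341.5 = 14684.5.
DWL = ½ × 43 × (341.5 − 277) = 1386.75; fraction = 1386.75 / 14684.5 = 129/1366.

DWL / government spending = 129/1366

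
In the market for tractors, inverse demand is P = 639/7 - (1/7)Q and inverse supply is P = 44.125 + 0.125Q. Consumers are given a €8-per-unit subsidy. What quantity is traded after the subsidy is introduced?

Pre-subsidy: 639/7 - (1/7)Q = 44.125 + 0.125Q gives Q* = 2641/15 and P* = 992/15.
With the rebate, buyers effectively pay Pb = Ps − 8, where Ps is the price sellers receive.
On the curves, Pb = 639/7 - (1/7)Q and Ps = 44.125 + 0.125Q; the wedge Ps − Pb = 8 gives 44.125 + 0.125Q − (639/7 - (1/7)Q) = 8, so Q' = 3089/15.
Then Pb = 639/7 − (1/7)·(3089/15) = 928/15 and Ps = 44.125 + 0.125·(3089/15) = 1048/15.

Q' = 3089/15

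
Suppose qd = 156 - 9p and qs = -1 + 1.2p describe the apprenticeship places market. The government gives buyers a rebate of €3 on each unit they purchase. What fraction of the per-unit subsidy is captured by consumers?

Consumer share = 2/17

Pre-subsidy: 156 - 9p = -1 + 1.2p gives p* = 785/51, q* = 297/17.
With the rebate, buyers effectively pay pb = ps − 3, where ps is the price sellers receive.
Demand in terms of ps becomes qd = 156 − 9(ps − 3) = 183 - 9ps. Setting this equal to supply: 183 - 9ps = -1 + 1.2ps, so ps = 920/51.
Buyers pay pb = 920/51 − 3 = 767/51; q' = -1 + 1.2·(920/51) = 351/17.
Buyers' price falls by p* − pb = 785/51 − 767/51 = 6/17; sellers' price rises by ps − p* = 920/51 − 785/51 = 45/17.
So consumers capture (6/17)/3 = 2/17 of each unit of subsidy.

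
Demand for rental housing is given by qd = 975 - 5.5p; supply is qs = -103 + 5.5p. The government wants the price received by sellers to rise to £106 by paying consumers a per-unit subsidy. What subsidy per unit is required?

Required subsidy s = £16 per unit

At a seller price of 106, quantity supplied is -103 + 5.5·106 = 480.
Buyers absorb 480 only when they pay pb with 975 − 5.5·pb = 480, i.e. pb = 90.
s = ps − pb = 106 − 90 = 16.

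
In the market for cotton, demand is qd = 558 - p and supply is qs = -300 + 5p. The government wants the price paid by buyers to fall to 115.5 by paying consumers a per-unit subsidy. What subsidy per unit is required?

At a buyer price of 115.5, quantity demanded is 558 − 1·115.5 = 442.5.
Sellers supply 442.5 only when they receive ps with -300 + 5·ps = 442.5, i.e. ps = 148.5.
s = ps − pb = 148.5 − 115.5 = 33.

Required subsidy s = 33 per unit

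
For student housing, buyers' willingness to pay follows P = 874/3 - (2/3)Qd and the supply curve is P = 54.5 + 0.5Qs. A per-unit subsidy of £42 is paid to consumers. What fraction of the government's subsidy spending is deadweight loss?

DWL / government spending = 18/239

Pre-subsidy: 874/3 - (2/3)Q = 54.5 + 0.5Q gives Q* = 203 and P* = 156.
With the rebate, buyers effectively pay Pb = Ps − 42, where Ps is the price sellers receive.
On the curves, Pb = 874/3 - (2/3)Q and Ps = 54.5 + 0.5Q; the wedge Ps − Pb = 42 gives 54.5 + 0.5Q − (874/3 - (2/3)Q) = 42, so Q' = 239.
Then Pb = 874/3 − (2/3)·239 = 132 and Ps = 54.5 + 0.5·239 = 174.
ΔCS = ½(203 + 239)(156 − 132) = 5304; ΔPS = ½(203 + 239)(174 − 156) = 3978.
Government spending = 42 × 239 = 10038.
DWL = ½ × 42 × (239 − 203) = 756; fraction = 756 / 10038 = 18/239.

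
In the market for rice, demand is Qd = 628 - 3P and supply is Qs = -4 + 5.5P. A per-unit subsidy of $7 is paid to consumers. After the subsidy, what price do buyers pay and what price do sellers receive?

Buyers pay 1187/17; sellers receive 1306/17

Pre-subsidy: 628 - 3P = -4 + 5.5P gives P* = 1264/17, Q* = 6884/17.
With the rebate, buyers effectively pay Pb = Ps − 7, where Ps is the price sellers receive.
Demand in terms of Ps becomes Qd = 628 − 3(Ps − 7) = 649 - 3Ps. Setting this equal to supply: 649 - 3Ps = -4 + 5.5Ps, so Ps = 1306/17.
Buyers pay Pb = 1306/17 − 7 = 1187/17; Q' = -4 + 5.5·(1306/17) = 7115/17.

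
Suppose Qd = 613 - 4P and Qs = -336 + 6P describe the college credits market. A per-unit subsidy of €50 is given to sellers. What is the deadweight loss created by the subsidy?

Pre-subsidy: 613 - 4P = -336 + 6P gives P* = 94.9, Q* = 233.4.
With the subsidy, sellers receive Ps = Pb + 50 for each unit, where Pb is the price buyers pay.
Supply in terms of Pb becomes Qs = -336 + 6(Pb + 50) = -36 + 6Pb. Setting this equal to demand: 613 - 4Pb = -36 + 6Pb, so Pb = 64.9.
Sellers receive Ps = 64.9 + 50 = 114.9; Q' = 613 − 4·64.9 = 353.4.
The subsidy expands output by 353.4 − 233.4 = 120 past the efficient level; on those units the gap between marginal cost and willingness to pay runs from 0 up to 50.
DWL = ½ × 50 × 120 = 3000.

Deadweight loss = €3000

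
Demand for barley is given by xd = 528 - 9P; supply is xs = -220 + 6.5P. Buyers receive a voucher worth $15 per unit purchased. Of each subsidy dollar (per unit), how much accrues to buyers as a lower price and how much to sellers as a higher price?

Buyers gain 195/31 per unit; sellers gain 270/31 per unit

Pre-subsidy: 528 - 9P = -220 + 6.5P gives P* = 1496/31, x* = 2904/31.
With the rebate, buyers effectively pay Pb = Ps − 15, where Ps is the price sellers receive.
Demand in terms of Ps becomes xd = 528 − 9(Ps − 15) = 663 - 9Ps. Setting this equal to supply: 663 - 9Ps = -220 + 6.5Ps, so Ps = 1766/31.
Buyers pay Pb = 1766/31 − 15 = 1301/31; x' = -220 + 6.5·(1766/31) = 4659/31.
Buyers' price falls by P* − Pb = 1496/31 − 1301/31 = 195/31; sellers' price rises by Ps − P* = 1766/31 − 1496/31 = 270/31.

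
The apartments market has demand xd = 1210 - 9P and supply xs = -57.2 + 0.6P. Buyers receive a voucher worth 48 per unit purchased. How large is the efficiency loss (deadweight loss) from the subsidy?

Pre-subsidy: 1210 - 9P = -57.2 + 0.6P gives P* = 132, x* = 22.
With the rebate, buyers effectively pay Pb = Ps − 48, where Ps is the price sellers receive.
Demand in terms of Ps becomes xd = 1210 − 9(Ps − 48) = 1642 - 9Ps. Setting this equal to supply: 1642 - 9Ps = -57.2 + 0.6Ps, so Ps = 177.
Buyers pay Pb = 177 − 48 = 129; x' = -57.2 + 0.6·177 = 49.
The subsidy expands output by 49 − 22 = 27 past the efficient level; on those units the gap between marginal cost and willingness to pay runs from 0 up to 48.
DWL = ½ × 48 × 27 = 648.

Deadweight loss = 648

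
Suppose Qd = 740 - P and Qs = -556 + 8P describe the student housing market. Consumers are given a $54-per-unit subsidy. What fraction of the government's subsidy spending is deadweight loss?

Pre-subsidy: 740 - P = -556 + 8P gives P* = 144, Q* = 596.
With the rebate, buyers effectively pay Pb = Ps − 54, where Ps is the price sellers receive.
Demand in terms of Ps becomes Qd = 740 − 1(Ps − 54) = 794 - Ps. Setting this equal to supply: 794 - Ps = -556 + 8Ps, so Ps = 150.
Buyers pay Pb = 150 − 54 = 96; Q' = -556 + 8·150 = 644.
ΔCS = ½(596 + 644)(144 − 96) = 29760; ΔPS = ½(596 + 644)(150 − 144) = 3720.
Government spending = 54 × 644 = 34776.
DWL = ½ × 54 × (644 − 596) = 1296; fraction = 1296 / 34776 = 6/161.

DWL / government spending = 6/161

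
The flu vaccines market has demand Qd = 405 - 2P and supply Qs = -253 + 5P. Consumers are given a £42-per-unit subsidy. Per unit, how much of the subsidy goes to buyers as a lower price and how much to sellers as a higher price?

Pre-subsidy: 405 - 2P = -253 + 5P gives P* = 94, Q* = 217.
With the rebate, buyers effectively pay Pb = Ps − 42, where Ps is the price sellers receive.
Demand in terms of Ps becomes Qd = 405 − 2(Ps − 42) = 489 - 2Ps. Setting this equal to supply: 489 - 2Ps = -253 + 5Ps, so Ps = 106.
Buyers pay Pb = 106 − 42 = 64; Q' = -253 + 5·106 = 277.
Buyers' price falls by P* − Pb = 94 − 64 = 30; sellers' price rises by Ps − P* = 106 − 94 = 12.

Buyers gain £30 per unit; sellers gain £12 per unit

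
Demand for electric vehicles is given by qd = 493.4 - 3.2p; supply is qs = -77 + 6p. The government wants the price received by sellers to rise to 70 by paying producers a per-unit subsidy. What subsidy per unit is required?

At a seller price of 70, quantity supplied is -77 + 6·70 = 343.
Buyers absorb 343 only when they pay pb with 493.4 − 3.2·pb = 343, i.e. pb = 47.
s = ps − pb = 70 − 47 = 23.

Required subsidy s = 23 per unit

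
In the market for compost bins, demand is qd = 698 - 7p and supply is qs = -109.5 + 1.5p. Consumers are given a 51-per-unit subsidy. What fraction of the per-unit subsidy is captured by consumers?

Pre-subsidy: 698 - 7p = -109.5 + 1.5p gives p* = 95, q* = 33.
With the rebate, buyers effectively pay pb = ps − 51, where ps is the price sellers receive.
Demand in terms of ps becomes qd = 698 − 7(ps − 51) = 1055 - 7ps. Setting this equal to supply: 1055 - 7ps = -109.5 + 1.5ps, so ps = 137.
Buyers pay pb = 137 − 51 = 86; q' = -109.5 + 1.5·137 = 96.
Buyers' price falls by p* − pb = 95 − 86 = 9; sellers' price rises by ps − p* = 137 − 95 = 42.
So consumers capture 9/51 = 3/17 of each unit of subsidy.

Consumer share = 3/17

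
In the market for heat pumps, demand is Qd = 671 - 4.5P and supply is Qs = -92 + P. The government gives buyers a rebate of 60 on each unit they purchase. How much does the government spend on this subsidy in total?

Government cost = 63240/11

Pre-subsidy: 671 - 4.5P = -92 + P gives P* = 1526/11, Q* = 514/11.
With the rebate, buyers effectively pay Pb = Ps − 60, where Ps is the price sellers receive.
Demand in terms of Ps becomes Qd = 671 − 4.5(Ps − 60) = 941 - 4.5Ps. Setting this equal to supply: 941 - 4.5Ps = -92 + Ps, so Ps = 2066/11.
Buyers pay Pb = 2066/11 − 60 = 1406/11; Q' = -92 + 1·(2066/11) = 1054/11.
Government outlay = subsidy × quantity = 60 × 1054/11 = 63240/11.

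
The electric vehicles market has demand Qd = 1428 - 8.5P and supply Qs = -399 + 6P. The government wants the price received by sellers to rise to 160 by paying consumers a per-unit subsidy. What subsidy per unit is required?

Required subsidy s = 58 per unit

At a seller price of 160, quantity supplied is -399 + 6·160 = 561.
Buyers absorb 561 only when they pay Pb with 1428 − 8.5·Pb = 561, i.e. Pb = 102.
s = Ps − Pb = 160 − 102 = 58.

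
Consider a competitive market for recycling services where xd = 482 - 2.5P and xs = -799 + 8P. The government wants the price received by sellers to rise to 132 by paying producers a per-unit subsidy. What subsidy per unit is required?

At a seller price of 132, quantity supplied is -799 + 8·132 = 257.
Buyers absorb 257 only when they pay Pb with 482 − 2.5·Pb = 257, i.e. Pb = 90.
s = Ps − Pb = 132 − 90 = 42.

Required subsidy s = 42 per unit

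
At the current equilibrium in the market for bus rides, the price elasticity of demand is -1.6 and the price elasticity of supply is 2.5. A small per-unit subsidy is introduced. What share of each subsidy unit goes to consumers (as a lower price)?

Consumer share = 25/41

For a small subsidy around the equilibrium, the benefit split depends on the relative slopes, which at a point are proportional to the elasticities.
Buyer share = εs/(εs + |εd|) = 2.5/(2.5 + 1.6) = 25/41; seller share = |εd|/(εs + |εd|) = 16/41.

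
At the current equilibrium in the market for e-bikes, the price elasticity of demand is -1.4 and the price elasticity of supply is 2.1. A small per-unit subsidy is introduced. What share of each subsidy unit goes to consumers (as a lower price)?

For a small subsidy around the equilibrium, the benefit split depends on the relative slopes, which at a point are proportional to the elasticities.
Buyer share = εs/(εs + |εd|) = 2.1/(2.1 + 1.4) = 0.6; seller share = |εd|/(εs + |εd|) = 0.4.

Consumer share = 0.6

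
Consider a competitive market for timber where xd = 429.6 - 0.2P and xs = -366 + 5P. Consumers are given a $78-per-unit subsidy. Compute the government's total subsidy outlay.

Pre-subsidy: 429.6 - 0.2P = -366 + 5P gives P* = 153, x* = 399.
With the rebate, buyers effectively pay Pb = Ps − 78, where Ps is the price sellers receive.
Demand in terms of Ps becomes xd = 429.6 − 0.2(Ps − 78) = 445.2 - 0.2Ps. Setting this equal to supply: 445.2 - 0.2Ps = -366 + 5Ps, so Ps = 156.
Buyers pay Pb = 156 − 78 = 78; x' = -366 + 5·156 = 414.
Government outlay = subsidy × quantity = 78 × 414 = 32292.

Government cost = $32292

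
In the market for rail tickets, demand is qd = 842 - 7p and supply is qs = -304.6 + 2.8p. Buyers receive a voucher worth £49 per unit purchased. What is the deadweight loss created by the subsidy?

Pre-subsidy: 842 - 7p = -304.6 + 2.8p gives p* = 117, q* = 23.
With the rebate, buyers effectively pay pb = ps − 49, where ps is the price sellers receive.
Demand in terms of ps becomes qd = 842 − 7(ps − 49) = 1185 - 7ps. Setting this equal to supply: 1185 - 7ps = -304.6 + 2.8ps, so ps = 152.
Buyers pay pb = 152 − 49 = 103; q' = -304.6 + 2.8·152 = 121.
The subsidy expands output by 121 − 23 = 98 past the efficient level; on those units the gap between marginal cost and willingness to pay runs from 0 up to 49.
DWL = ½ × 49 × 98 = 2401.

Deadweight loss = £2401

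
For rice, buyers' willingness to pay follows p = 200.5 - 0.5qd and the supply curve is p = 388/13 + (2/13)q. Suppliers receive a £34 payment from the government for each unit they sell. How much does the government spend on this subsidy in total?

Government cost = £10642

Pre-subsidy: 200.5 - 0.5q = 388/13 + (2/13)q gives q* = 261 and p* = 70.
With the subsidy, sellers receive ps = pb + 34 for each unit, where pb is the price buyers pay.
On the curves, pb = 200.5 - 0.5q and ps = 388/13 + (2/13)q; the wedge ps − pb = 34 gives 388/13 + (2/13)q − (200.5 - 0.5q) = 34, so q' = 313.
Then pb = 200.5 − 0.5·313 = 44 and ps = 388/13 + (2/13)·313 = 78.
Government outlay = subsidy × quantity = 34 × 313 = 10642.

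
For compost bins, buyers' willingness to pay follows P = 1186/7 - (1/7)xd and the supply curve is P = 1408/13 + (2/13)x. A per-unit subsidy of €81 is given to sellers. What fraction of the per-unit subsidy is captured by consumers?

Pre-subsidy: 1186/7 - (1/7)x = 1408/13 + (2/13)x gives x* = 206 and P* = 140.
With the subsidy, sellers receive Ps = Pb + 81 for each unit, where Pb is the price buyers pay.
On the curves, Pb = 1186/7 - (1/7)x and Ps = 1408/13 + (2/13)x; the wedge Ps − Pb = 81 gives 1408/13 + (2/13)x − (1186/7 - (1/7)x) = 81, so x' = 479.
Then Pb = 1186/7 − (1/7)·479 = 101 and Ps = 1408/13 + (2/13)·479 = 182.
Buyers' price falls by P* − Pb = 140 − 101 = 39; sellers' price rises by Ps − P* = 182 − 140 = 42.
So consumers capture 39/81 = 13/27 of each unit of subsidy.

Consumer share = 13/27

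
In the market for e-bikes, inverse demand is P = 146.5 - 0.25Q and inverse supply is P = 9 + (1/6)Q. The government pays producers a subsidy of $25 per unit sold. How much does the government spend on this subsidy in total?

Pre-subsidy: 146.5 - 0.25Q = 9 + (1/6)Q gives Q* = 330 and P* = 64.
With the subsidy, sellers receive Ps = Pb + 25 for each unit, where Pb is the price buyers pay.
On the curves, Pb = 146.5 - 0.25Q and Ps = 9 + (1/6)Q; the wedge Ps − Pb = 25 gives 9 + (1/6)Q − (146.5 - 0.25Q) = 25, so Q' = 390.
Then Pb = 146.5 − 0.25·390 = 49 and Ps = 9 + (1/6)·390 = 74.
Government outlay = subsidy × quantity = 25 × 390 = 9750.

Government cost = $9750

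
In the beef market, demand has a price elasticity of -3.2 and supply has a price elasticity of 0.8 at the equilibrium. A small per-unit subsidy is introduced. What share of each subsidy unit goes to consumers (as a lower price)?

Consumer share = 0.2

For a small subsidy around the equilibrium, the benefit split depends on the relative slopes, which at a point are proportional to the elasticities.
Buyer share = εs/(εs + |εd|) = 0.8/(0.8 + 3.2) = 0.2; seller share = |εd|/(εs + |εd|) = 0.8.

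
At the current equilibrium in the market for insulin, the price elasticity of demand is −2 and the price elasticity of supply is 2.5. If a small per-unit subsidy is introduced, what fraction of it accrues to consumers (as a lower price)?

For a small subsidy around the equilibrium, the benefit split depends on the relative slopes, which at a point are proportional to the elasticities.
Buyer share = εs/(εs + |εd|) = 2.5/(2.5 + 2) = 5/9; seller share = |εd|/(εs + |εd|) = 4/9.

Consumer share = 5/9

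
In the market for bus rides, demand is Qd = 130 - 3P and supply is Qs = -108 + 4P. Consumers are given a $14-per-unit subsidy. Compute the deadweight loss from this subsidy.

Deadweight loss = $168

Pre-subsidy: 130 - 3P = -108 + 4P gives P* = 34, Q* = 28.
With the rebate, buyers effectively pay Pb = Ps − 14, where Ps is the price sellers receive.
Demand in terms of Ps becomes Qd = 130 − 3(Ps − 14) = 172 - 3Ps. Setting this equal to supply: 172 - 3Ps = -108 + 4Ps, so Ps = 40.
Buyers pay Pb = 40 − 14 = 26; Q' = -108 + 4·40 = 52.
The subsidy expands output by 52 − 28 = 24 past the efficient level; on those units the gap between marginal cost and willingness to pay runs from 0 up to 14.
DWL = ½ × 14 × 24 = 168.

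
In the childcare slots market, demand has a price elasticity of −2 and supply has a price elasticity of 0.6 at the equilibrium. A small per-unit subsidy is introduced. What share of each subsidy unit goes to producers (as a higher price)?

For a small subsidy around the equilibrium, the benefit split depends on the relative slopes, which at a point are proportional to the elasticities.
Buyer share = εs/(εs + |εd|) = 0.6/(0.6 + 2) = 3/13; seller share = |εd|/(εs + |εd|) = 10/13.
So producers capture 10/13 of the subsidy.

Producer share = 10/13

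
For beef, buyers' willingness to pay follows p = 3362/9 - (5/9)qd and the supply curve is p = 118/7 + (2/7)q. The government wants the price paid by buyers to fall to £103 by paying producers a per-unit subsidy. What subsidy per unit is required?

Required subsidy s = £53 per unit

At a buyer price of 103, quantity demanded is 672.4 − 1.8·103 = 487.
Sellers supply 487 only when they receive ps = 118/7 + (2/7)·487 = 156.
s = ps − pb = 156 − 103 = 53.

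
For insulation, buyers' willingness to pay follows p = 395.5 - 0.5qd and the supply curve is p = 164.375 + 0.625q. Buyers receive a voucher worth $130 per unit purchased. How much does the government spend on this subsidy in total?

Pre-subsidy: 395.5 - 0.5q = 164.375 + 0.625q gives q* = 1849/9 and p* = 2635/9.
With the rebate, buyers effectively pay pb = ps − 130, where ps is the price sellers receive.
On the curves, pb = 395.5 - 0.5q and ps = 164.375 + 0.625q; the wedge ps − pb = 130 gives 164.375 + 0.625q − (395.5 - 0.5q) = 130, so q' = 321.
Then pb = 395.5 − 0.5·321 = 235 and ps = 164.375 + 0.625·321 = 365.
Government outlay = subsidy × quantity = 130 × 321 = 41730.

Government cost = $41730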